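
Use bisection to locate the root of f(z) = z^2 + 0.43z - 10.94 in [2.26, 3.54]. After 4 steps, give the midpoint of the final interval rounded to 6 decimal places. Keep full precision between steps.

f(2.260000) = -4.860600, f(3.540000) = 3.113800 (opposite signs)
step 1: m = 2.900000, f(m) = -1.283000 < 0 → root in [2.900000, 3.540000]
step 2: m = 3.220000, f(m) = 0.813000 > 0 → root in [2.900000, 3.220000]
step 3: m = 3.060000, f(m) = -0.260600 < 0 → root in [3.060000, 3.220000]
step 4: m = 3.140000, f(m) = 0.269800 > 0 → root in [3.060000, 3.140000]
Midpoint of [3.060000, 3.140000] = 3.100000

3.100000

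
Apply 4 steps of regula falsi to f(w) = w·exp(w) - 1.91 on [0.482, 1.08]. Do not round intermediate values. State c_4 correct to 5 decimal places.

0.83117

False-position update: c = (a·f(b) − b·f(a))/(f(b) − f(a)); replace the endpoint whose sign matches f(c).
f(0.482000) = -1.129493, f(1.080000) = 1.270254
step 1: c = 0.763462, f(c) = -0.271847 < 0 → new bracket [0.763462, 1.080000]
step 2: c = 0.819262, f(c) = -0.051237 < 0 → new bracket [0.819262, 1.080000]
step 3: c = 0.829372, f(c) = -0.009181 < 0 → new bracket [0.829372, 1.080000]
step 4: c = 0.831170, f(c) = -0.001630 < 0 → new bracket [0.831170, 1.080000]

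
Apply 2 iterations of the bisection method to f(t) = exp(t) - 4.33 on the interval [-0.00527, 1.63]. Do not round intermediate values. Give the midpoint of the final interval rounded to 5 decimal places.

1.42559

f(-0.005270) = -3.335256, f(1.630000) = 0.773875 (opposite signs)
step 1: m = 0.812365, f(m) = -2.076769 < 0 → root in [0.812365, 1.630000]
step 2: m = 1.221182, f(m) = -0.938805 < 0 → root in [1.221182, 1.630000]
Midpoint of [1.221182, 1.630000] = 1.425591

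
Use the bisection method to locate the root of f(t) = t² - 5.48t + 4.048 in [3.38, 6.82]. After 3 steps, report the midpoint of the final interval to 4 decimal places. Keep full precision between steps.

f(3.380000) = -3.050000, f(6.820000) = 13.186800 (opposite signs)
step 1: m = 5.100000, f(m) = 2.110000 > 0 → root in [3.380000, 5.100000]
step 2: m = 4.240000, f(m) = -1.209600 < 0 → root in [4.240000, 5.100000]
step 3: m = 4.670000, f(m) = 0.265300 > 0 → root in [4.240000, 4.670000]
Midpoint of [4.240000, 4.670000] = 4.455000

4.4550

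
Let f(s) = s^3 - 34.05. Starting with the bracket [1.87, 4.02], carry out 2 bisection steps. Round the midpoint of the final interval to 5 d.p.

3.21375

f(1.870000) = -27.510797, f(4.020000) = 30.914808 (opposite signs)
step 1: m = 2.945000, f(m) = -8.507941 < 0 → root in [2.945000, 4.020000]
step 2: m = 3.482500, f(m) = 8.185085 > 0 → root in [2.945000, 3.482500]
Midpoint of [2.945000, 3.482500] = 3.213750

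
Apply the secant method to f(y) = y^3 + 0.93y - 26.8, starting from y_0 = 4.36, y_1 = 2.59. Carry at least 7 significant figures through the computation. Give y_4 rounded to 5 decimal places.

Secant update: y_(k+1) = y_k − f(y_k)·(y_k − y_(k-1))/(f(y_k) − f(y_(k-1))).
f(y_0) = 60.136656, f(y_1) = -7.017321
y_2 = 2.590000 - (-7.017321)·(2.590000 - 4.360000)/(-7.017321 - (60.136656)) = 2.774958; f(y_2) = -2.851027
y_3 = 2.774958 - (-2.851027)·(2.774958 - 2.590000)/(-2.851027 - (-7.017321)) = 2.901526; f(y_3) = 0.325941
y_4 = 2.901526 - (0.325941)·(2.901526 - 2.774958)/(0.325941 - (-2.851027)) = 2.888541; f(y_4) = -0.012633

2.88854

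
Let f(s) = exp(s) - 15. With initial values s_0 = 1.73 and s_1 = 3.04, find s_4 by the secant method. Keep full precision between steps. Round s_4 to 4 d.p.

Secant update: s_(k+1) = s_k − f(s_k)·(s_k − s_(k-1))/(f(s_k) − f(s_(k-1))).
f(s_0) = -9.359346, f(s_1) = 5.905243
s_2 = 3.040000 - (5.905243)·(3.040000 - 1.730000)/(5.905243 - (-9.359346)) = 2.533215; f(s_2) = -2.406072
s_3 = 2.533215 - (-2.406072)·(2.533215 - 3.040000)/(-2.406072 - (5.905243)) = 2.679926; f(s_3) = -0.415988
s_4 = 2.679926 - (-0.415988)·(2.679926 - 2.533215)/(-0.415988 - (-2.406072)) = 2.710593; f(s_4) = 0.038190

2.7106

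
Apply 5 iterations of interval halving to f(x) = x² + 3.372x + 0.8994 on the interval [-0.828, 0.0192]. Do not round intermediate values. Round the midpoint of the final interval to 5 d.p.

f(-0.828000) = -1.207032, f(0.019200) = 0.964511 (opposite signs)
step 1: m = -0.404400, f(m) = -0.300697 < 0 → root in [-0.404400, 0.019200]
step 2: m = -0.192600, f(m) = 0.287048 > 0 → root in [-0.404400, -0.192600]
step 3: m = -0.298500, f(m) = -0.018040 < 0 → root in [-0.298500, -0.192600]
step 4: m = -0.245550, f(m) = 0.131700 > 0 → root in [-0.298500, -0.245550]
step 5: m = -0.272025, f(m) = 0.056129 > 0 → root in [-0.298500, -0.272025]
Midpoint of [-0.298500, -0.272025] = -0.285262

-0.28526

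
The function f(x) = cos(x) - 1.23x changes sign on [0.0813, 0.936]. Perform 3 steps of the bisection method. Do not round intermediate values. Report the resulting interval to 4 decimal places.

f(0.081300) = 0.896698, f(0.936000) = -0.558266 (opposite signs)
step 1: m = 0.508650, f(m) = 0.247763 > 0 → root in [0.508650, 0.936000]
step 2: m = 0.722325, f(m) = -0.138189 < 0 → root in [0.508650, 0.722325]
step 3: m = 0.615488, f(m) = 0.059442 > 0 → root in [0.615488, 0.722325]

[0.6155, 0.7223]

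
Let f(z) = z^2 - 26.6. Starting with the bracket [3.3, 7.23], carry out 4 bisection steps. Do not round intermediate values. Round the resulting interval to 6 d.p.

[5.019375, 5.265000]

f(3.300000) = -15.710000, f(7.230000) = 25.672900 (opposite signs)
step 1: m = 5.265000, f(m) = 1.120225 > 0 → root in [3.300000, 5.265000]
step 2: m = 4.282500, f(m) = -8.260194 < 0 → root in [4.282500, 5.265000]
step 3: m = 4.773750, f(m) = -3.811311 < 0 → root in [4.773750, 5.265000]
step 4: m = 5.019375, f(m) = -1.405875 < 0 → root in [5.019375, 5.265000]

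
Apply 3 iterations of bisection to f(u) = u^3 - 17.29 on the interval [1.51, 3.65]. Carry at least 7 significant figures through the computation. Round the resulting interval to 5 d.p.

[2.58000, 2.84750]

f(1.510000) = -13.847049, f(3.650000) = 31.337125 (opposite signs)
step 1: m = 2.580000, f(m) = -0.116488 < 0 → root in [2.580000, 3.650000]
step 2: m = 3.115000, f(m) = 12.935546 > 0 → root in [2.580000, 3.115000]
step 3: m = 2.847500, f(m) = 5.798260 > 0 → root in [2.580000, 2.847500]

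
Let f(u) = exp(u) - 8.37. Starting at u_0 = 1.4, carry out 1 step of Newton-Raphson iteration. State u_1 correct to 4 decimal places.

2.4640

Newton update: u ← u − f(u)/f'(u).
f'(u) = exp(u)
u_0 = 1.400000: f = -4.314800, f' = 4.055200 → u_1 = 1.400000 - (-4.314800)/(4.055200) = 2.464017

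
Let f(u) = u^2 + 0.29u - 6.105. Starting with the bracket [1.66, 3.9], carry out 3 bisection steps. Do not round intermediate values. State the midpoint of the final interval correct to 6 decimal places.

2.360000

f(1.660000) = -2.868000, f(3.900000) = 10.236000 (opposite signs)
step 1: m = 2.780000, f(m) = 2.429600 > 0 → root in [1.660000, 2.780000]
step 2: m = 2.220000, f(m) = -0.532800 < 0 → root in [2.220000, 2.780000]
step 3: m = 2.500000, f(m) = 0.870000 > 0 → root in [2.220000, 2.500000]
Midpoint of [2.220000, 2.500000] = 2.360000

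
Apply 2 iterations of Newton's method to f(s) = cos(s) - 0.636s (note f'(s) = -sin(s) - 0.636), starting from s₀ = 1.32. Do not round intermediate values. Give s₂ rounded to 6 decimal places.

Newton update: s ← s − f(s)/f'(s).
s_0 = 1.320000: f = -0.591345, f' = -1.604715 → s_1 = 1.320000 - (-0.591345)/(-1.604715) = 0.951496
s_1 = 0.951496: f = -0.024685, f' = -1.450285 → s_2 = 0.951496 - (-0.024685)/(-1.450285) = 0.934475

0.934475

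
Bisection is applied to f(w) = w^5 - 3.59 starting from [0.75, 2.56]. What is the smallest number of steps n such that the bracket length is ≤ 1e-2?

Initial width b − a = 2.56 − 0.75 = 1.810000.
After n steps the width is (b−a)/2^n; need (b−a)/2^n ≤ 1e-2.
So n ≥ log₂(1.810000/1e-2) = log₂(181.0000) ≈ 7.4998.
Hence n = 8.

8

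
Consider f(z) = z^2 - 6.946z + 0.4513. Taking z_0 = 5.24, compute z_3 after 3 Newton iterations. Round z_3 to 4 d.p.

6.8811

f'(z) = 2z - 6.946
z_0 = 5.240000: f = -8.488140, f' = 3.534000 → z_1 = 5.240000 - (-8.488140)/(3.534000) = 7.641851
z_1 = 7.641851: f = 5.768886, f' = 8.337701 → z_2 = 7.641851 - (5.768886)/(8.337701) = 6.949947
z_2 = 6.949947: f = 0.478731, f' = 6.953894 → z_3 = 6.949947 - (0.478731)/(6.953894) = 6.881103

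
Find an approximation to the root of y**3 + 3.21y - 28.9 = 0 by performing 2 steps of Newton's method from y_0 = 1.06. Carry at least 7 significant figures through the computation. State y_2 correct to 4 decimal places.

f'(y) = 3y**2 + 3.21
y_0 = 1.060000: f = -24.306384, f' = 6.580800 → y_1 = 1.060000 - (-24.306384)/(6.580800) = 4.753530
y_1 = 4.753530: f = 93.769840, f' = 70.998150 → y_2 = 4.753530 - (93.769840)/(70.998150) = 3.432794

3.4328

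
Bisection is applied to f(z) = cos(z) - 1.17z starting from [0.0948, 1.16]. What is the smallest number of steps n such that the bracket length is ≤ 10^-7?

Initial width b − a = 1.16 − 0.0948 = 1.065200.
After n steps the width is (b−a)/2^n; need (b−a)/2^n ≤ 10^-7.
So n ≥ log₂(1.065200/10^-7) = log₂(10652000.0000) ≈ 23.3446.
Hence n = 24.

24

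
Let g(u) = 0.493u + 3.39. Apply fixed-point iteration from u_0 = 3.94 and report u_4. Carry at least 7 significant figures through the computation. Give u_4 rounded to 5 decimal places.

6.52415

u_1 = g(3.940000) = 5.332420
u_2 = g(5.332420) = 6.018883
u_3 = g(6.018883) = 6.357309
u_4 = g(6.357309) = 6.524154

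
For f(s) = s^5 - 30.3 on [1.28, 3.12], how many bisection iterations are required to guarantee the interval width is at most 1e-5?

18

Initial width b − a = 3.12 − 1.28 = 1.840000.
After n steps the width is (b−a)/2^n; need (b−a)/2^n ≤ 1e-5.
So n ≥ log₂(1.840000/1e-5) = log₂(184000.0000) ≈ 17.4893.
Hence n = 18.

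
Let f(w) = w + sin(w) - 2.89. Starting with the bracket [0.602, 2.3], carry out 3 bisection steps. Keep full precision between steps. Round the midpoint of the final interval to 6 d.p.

1.981625

f(0.602000) = -1.721708, f(2.300000) = 0.155705 (opposite signs)
step 1: m = 1.451000, f(m) = -0.446167 < 0 → root in [1.451000, 2.300000]
step 2: m = 1.875500, f(m) = -0.060564 < 0 → root in [1.875500, 2.300000]
step 3: m = 2.087750, f(m) = 0.067079 > 0 → root in [1.875500, 2.087750]
Midpoint of [1.875500, 2.087750] = 1.981625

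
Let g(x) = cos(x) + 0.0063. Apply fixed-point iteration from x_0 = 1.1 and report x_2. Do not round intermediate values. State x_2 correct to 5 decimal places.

0.90240

x_1 = g(1.100000) = 0.459896
x_2 = g(0.459896) = 0.902399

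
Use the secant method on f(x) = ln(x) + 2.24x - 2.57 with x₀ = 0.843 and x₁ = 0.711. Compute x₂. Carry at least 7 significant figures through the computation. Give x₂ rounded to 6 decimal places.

Secant update: x_(k+1) = x_k − f(x_k)·(x_k − x_(k-1))/(f(x_k) − f(x_(k-1))).
f(x_0) = -0.852468, f(x_1) = -1.318443
x_2 = 0.711000 - (-1.318443)·(0.711000 - 0.843000)/(-1.318443 - (-0.852468)) = 1.084485; f(x_2) = -0.059649

1.084485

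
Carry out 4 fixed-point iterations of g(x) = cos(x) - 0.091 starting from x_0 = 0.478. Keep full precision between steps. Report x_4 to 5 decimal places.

x_1 = g(0.478000) = 0.796917
x_2 = g(0.796917) = 0.607915
x_3 = g(0.607915) = 0.729841
x_4 = g(0.729841) = 0.654281

0.65428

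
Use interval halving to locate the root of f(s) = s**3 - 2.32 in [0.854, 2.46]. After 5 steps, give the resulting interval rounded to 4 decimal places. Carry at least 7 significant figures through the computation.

[1.3057, 1.3559]

f(0.854000) = -1.697164, f(2.460000) = 12.566936 (opposite signs)
step 1: m = 1.657000, f(m) = 2.229540 > 0 → root in [0.854000, 1.657000]
step 2: m = 1.255500, f(m) = -0.340980 < 0 → root in [1.255500, 1.657000]
step 3: m = 1.456250, f(m) = 0.768217 > 0 → root in [1.255500, 1.456250]
step 4: m = 1.355875, f(m) = 0.172637 > 0 → root in [1.255500, 1.355875]
step 5: m = 1.305688, f(m) = -0.094038 < 0 → root in [1.305688, 1.355875]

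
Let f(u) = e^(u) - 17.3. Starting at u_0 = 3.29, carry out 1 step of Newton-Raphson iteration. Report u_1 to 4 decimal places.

2.9345

f'(u) = e^(u)
u_0 = 3.290000: f = 9.542864, f' = 26.842864 → u_1 = 3.290000 - (9.542864)/(26.842864) = 2.934492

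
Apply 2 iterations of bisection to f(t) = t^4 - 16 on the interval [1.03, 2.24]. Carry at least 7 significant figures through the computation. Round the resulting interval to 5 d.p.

[1.93750, 2.24000]

f(1.030000) = -14.874491, f(2.240000) = 9.176310 (opposite signs)
step 1: m = 1.635000, f(m) = -8.853868 < 0 → root in [1.635000, 2.240000]
step 2: m = 1.937500, f(m) = -1.908188 < 0 → root in [1.937500, 2.240000]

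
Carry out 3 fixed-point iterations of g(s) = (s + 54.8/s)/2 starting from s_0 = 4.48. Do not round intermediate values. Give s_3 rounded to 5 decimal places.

s_1 = g(4.480000) = 8.356071
s_2 = g(8.356071) = 7.457089
s_3 = g(7.457089) = 7.402901

7.40290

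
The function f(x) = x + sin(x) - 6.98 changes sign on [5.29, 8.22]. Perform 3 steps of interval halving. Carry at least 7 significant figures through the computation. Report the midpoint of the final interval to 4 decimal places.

f(5.290000) = -2.527769, f(8.220000) = 2.173760 (opposite signs)
step 1: m = 6.755000, f(m) = 0.229503 > 0 → root in [5.290000, 6.755000]
step 2: m = 6.022500, f(m) = -1.215243 < 0 → root in [6.022500, 6.755000]
step 3: m = 6.388750, f(m) = -0.485881 < 0 → root in [6.388750, 6.755000]
Midpoint of [6.388750, 6.755000] = 6.571875

6.5719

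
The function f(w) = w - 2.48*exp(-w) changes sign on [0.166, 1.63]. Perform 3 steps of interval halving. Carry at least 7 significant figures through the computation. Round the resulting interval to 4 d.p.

[0.8980, 1.0810]

f(0.166000) = -1.934675, f(1.630000) = 1.144095 (opposite signs)
step 1: m = 0.898000, f(m) = -0.112311 < 0 → root in [0.898000, 1.630000]
step 2: m = 1.264000, f(m) = 0.563346 > 0 → root in [0.898000, 1.264000]
step 3: m = 1.081000, f(m) = 0.239645 > 0 → root in [0.898000, 1.081000]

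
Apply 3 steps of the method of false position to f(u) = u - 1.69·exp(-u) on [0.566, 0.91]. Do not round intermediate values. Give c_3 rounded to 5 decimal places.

0.77703

f(0.566000) = -0.393569, f(0.910000) = 0.229734
step 1: c = 0.783210, f(c) = 0.010987 > 0 → new bracket [0.566000, 0.783210]
step 2: c = 0.777311, f(c) = 0.000519 > 0 → new bracket [0.566000, 0.777311]
step 3: c = 0.777033, f(c) = 0.000025 > 0 → new bracket [0.566000, 0.777033]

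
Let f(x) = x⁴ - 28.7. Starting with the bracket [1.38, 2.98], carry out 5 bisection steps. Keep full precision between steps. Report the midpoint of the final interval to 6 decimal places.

2.305000

f(1.380000) = -25.073261, f(2.980000) = 50.161504 (opposite signs)
step 1: m = 2.180000, f(m) = -6.114694 < 0 → root in [2.180000, 2.980000]
step 2: m = 2.580000, f(m) = 15.607661 > 0 → root in [2.180000, 2.580000]
step 3: m = 2.380000, f(m) = 3.385427 > 0 → root in [2.180000, 2.380000]
step 4: m = 2.280000, f(m) = -1.676637 < 0 → root in [2.280000, 2.380000]
step 5: m = 2.330000, f(m) = 0.772955 > 0 → root in [2.280000, 2.330000]
Midpoint of [2.280000, 2.330000] = 2.305000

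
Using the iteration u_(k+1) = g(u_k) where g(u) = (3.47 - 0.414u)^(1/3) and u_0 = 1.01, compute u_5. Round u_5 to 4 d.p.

u_1 = g(1.010000) = 1.450513
u_2 = g(1.450513) = 1.421024
u_3 = g(1.421024) = 1.423037
u_4 = g(1.423037) = 1.422899
u_5 = g(1.422899) = 1.422909

1.4229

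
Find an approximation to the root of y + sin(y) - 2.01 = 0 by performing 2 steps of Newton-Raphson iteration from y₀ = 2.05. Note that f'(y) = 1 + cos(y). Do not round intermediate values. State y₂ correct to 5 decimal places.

1.02669

y_0 = 2.050000: f = 0.927362, f' = 0.538927 → y_1 = 2.050000 - (0.927362)/(0.538927) = 0.329244
y_1 = 0.329244: f = -1.357428, f' = 1.946287 → y_2 = 0.329244 - (-1.357428)/(1.946287) = 1.026689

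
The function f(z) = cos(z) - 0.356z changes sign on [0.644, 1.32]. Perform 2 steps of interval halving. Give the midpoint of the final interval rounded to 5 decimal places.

1.06650

f(0.644000) = 0.570437, f(1.320000) = -0.221745 (opposite signs)
step 1: m = 0.982000, f(m) = 0.205768 > 0 → root in [0.982000, 1.320000]
step 2: m = 1.151000, f(m) = -0.002182 < 0 → root in [0.982000, 1.151000]
Midpoint of [0.982000, 1.151000] = 1.066500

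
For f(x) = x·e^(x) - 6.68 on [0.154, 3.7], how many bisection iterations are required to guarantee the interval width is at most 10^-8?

29

Initial width b − a = 3.7 − 0.154 = 3.546000.
After n steps the width is (b−a)/2^n; need (b−a)/2^n ≤ 10^-8.
So n ≥ log₂(3.546000/10^-8) = log₂(354600000.0000) ≈ 28.4016.
Hence n = 29.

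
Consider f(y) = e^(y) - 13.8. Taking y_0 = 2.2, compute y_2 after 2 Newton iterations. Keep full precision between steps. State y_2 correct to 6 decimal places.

2.629935

Newton update: y ← y − f(y)/f'(y).
f'(y) = e^(y)
y_0 = 2.200000: f = -4.774987, f' = 9.025013 → y_1 = 2.200000 - (-4.774987)/(9.025013) = 2.729084
y_1 = 2.729084: f = 1.518842, f' = 15.318842 → y_2 = 2.729084 - (1.518842)/(15.318842) = 2.629935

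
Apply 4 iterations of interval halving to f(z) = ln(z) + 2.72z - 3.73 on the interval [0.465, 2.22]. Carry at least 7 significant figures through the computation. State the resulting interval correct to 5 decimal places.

f(0.465000) = -3.230918, f(2.220000) = 3.105907 (opposite signs)
step 1: m = 1.342500, f(m) = 0.216134 > 0 → root in [0.465000, 1.342500]
step 2: m = 0.903750, f(m) = -1.373003 < 0 → root in [0.903750, 1.342500]
step 3: m = 1.123125, f(m) = -0.558985 < 0 → root in [1.123125, 1.342500]
step 4: m = 1.232813, f(m) = -0.167452 < 0 → root in [1.232813, 1.342500]

[1.23281, 1.34250]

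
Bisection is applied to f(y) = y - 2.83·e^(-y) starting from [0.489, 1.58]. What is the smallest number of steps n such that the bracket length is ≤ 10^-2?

Initial width b − a = 1.58 − 0.489 = 1.091000.
After n steps the width is (b−a)/2^n; need (b−a)/2^n ≤ 10^-2.
So n ≥ log₂(1.091000/10^-2) = log₂(109.1000) ≈ 6.7695.
Hence n = 7.

7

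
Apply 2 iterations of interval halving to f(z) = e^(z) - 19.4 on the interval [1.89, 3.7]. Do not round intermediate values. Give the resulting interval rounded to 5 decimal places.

[2.79500, 3.24750]

f(1.890000) = -12.780631, f(3.700000) = 21.047304 (opposite signs)
step 1: m = 2.795000, f(m) = -3.037371 < 0 → root in [2.795000, 3.700000]
step 2: m = 3.247500, f(m) = 6.325945 > 0 → root in [2.795000, 3.247500]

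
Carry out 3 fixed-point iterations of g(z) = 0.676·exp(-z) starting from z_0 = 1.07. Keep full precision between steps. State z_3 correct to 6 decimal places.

0.395477

z_1 = g(1.070000) = 0.231874
z_2 = g(0.231874) = 0.536099
z_3 = g(0.536099) = 0.395477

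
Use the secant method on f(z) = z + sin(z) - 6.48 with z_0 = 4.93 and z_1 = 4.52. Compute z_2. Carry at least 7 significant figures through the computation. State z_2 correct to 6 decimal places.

7.425170

f(z_0) = -2.526416, f(z_1) = -2.941550
z_2 = 4.520000 - (-2.941550)·(4.520000 - 4.930000)/(-2.941550 - (-2.526416)) = 7.425170; f(z_2) = 1.854631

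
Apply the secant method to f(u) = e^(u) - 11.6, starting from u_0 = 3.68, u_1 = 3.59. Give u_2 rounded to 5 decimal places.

2.94028

Secant update: u_(k+1) = u_k − f(u_k)·(u_k − u_(k-1))/(f(u_k) − f(u_(k-1))).
f(u_0) = 28.046394, f(u_1) = 24.634076
u_2 = 3.590000 - (24.634076)·(3.590000 - 3.680000)/(24.634076 - (28.046394)) = 2.940275; f(u_2) = 7.321058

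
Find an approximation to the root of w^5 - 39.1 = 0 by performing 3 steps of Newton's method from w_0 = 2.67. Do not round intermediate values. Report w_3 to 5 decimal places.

f'(w) = 5w^4
w_0 = 2.670000: f = 96.592645, f' = 254.106076 → w_1 = 2.670000 - (96.592645)/(254.106076) = 2.289873
w_1 = 2.289873: f = 23.858844, f' = 137.472363 → w_2 = 2.289873 - (23.858844)/(137.472363) = 2.116319
w_2 = 2.116319: f = 3.352733, f' = 100.298521 → w_3 = 2.116319 - (3.352733)/(100.298521) = 2.082891

2.08289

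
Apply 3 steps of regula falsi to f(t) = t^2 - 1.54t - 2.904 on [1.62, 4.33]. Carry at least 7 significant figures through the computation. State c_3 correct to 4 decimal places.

f(1.620000) = -2.774400, f(4.330000) = 9.176700
step 1: c = 2.249116, f(c) = -1.309117 < 0 → new bracket [2.249116, 4.330000]
step 2: c = 2.508907, f(c) = -0.473104 < 0 → new bracket [2.508907, 4.330000]
step 3: c = 2.598190, f(c) = -0.154622 < 0 → new bracket [2.598190, 4.330000]

2.5982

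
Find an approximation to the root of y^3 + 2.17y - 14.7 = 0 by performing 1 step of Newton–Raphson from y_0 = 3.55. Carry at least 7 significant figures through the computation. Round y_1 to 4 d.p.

2.6059

Newton update: y ← y − f(y)/f'(y).
f'(y) = 3y^2 + 2.17
y_0 = 3.550000: f = 37.742375, f' = 39.977500 → y_1 = 3.550000 - (37.742375)/(39.977500) = 2.605910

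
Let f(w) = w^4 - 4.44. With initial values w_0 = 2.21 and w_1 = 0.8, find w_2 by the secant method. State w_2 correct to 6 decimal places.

f(w_0) = 19.414433, f(w_1) = -4.030400
w_2 = 0.800000 - (-4.030400)·(0.800000 - 2.210000)/(-4.030400 - (19.414433)) = 1.042393; f(w_2) = -3.259337

1.042393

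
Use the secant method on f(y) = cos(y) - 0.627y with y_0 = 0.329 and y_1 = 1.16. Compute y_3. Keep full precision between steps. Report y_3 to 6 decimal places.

f(y_0) = 0.740083, f(y_1) = -0.327980
y_2 = 1.160000 - (-0.327980)·(1.160000 - 0.329000)/(-0.327980 - (0.740083)) = 0.904817; f(y_2) = 0.050509
y_3 = 0.904817 - (0.050509)·(0.904817 - 1.160000)/(0.050509 - (-0.327980)) = 0.938871; f(y_3) = 0.002027

0.938871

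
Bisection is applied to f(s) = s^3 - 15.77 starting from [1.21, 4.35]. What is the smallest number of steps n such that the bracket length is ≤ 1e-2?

Initial width b − a = 4.35 − 1.21 = 3.140000.
After n steps the width is (b−a)/2^n; need (b−a)/2^n ≤ 1e-2.
So n ≥ log₂(3.140000/1e-2) = log₂(314.0000) ≈ 8.2946.
Hence n = 9.

9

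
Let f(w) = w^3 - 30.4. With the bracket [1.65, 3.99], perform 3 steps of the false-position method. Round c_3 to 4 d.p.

f(1.650000) = -25.907875, f(3.990000) = 33.121199
step 1: c = 2.677027, f(c) = -11.215166 < 0 → new bracket [2.677027, 3.990000]
step 2: c = 3.009152, f(c) = -3.152153 < 0 → new bracket [3.009152, 3.990000]
step 3: c = 3.094387, f(c) = -0.770522 < 0 → new bracket [3.094387, 3.990000]

3.0944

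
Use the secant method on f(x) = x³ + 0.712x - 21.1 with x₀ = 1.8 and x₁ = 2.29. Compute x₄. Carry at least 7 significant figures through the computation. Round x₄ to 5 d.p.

2.67591

f(x_0) = -13.986400, f(x_1) = -7.460531
x_2 = 2.290000 - (-7.460531)·(2.290000 - 1.800000)/(-7.460531 - (-13.986400)) = 2.850180; f(x_2) = 4.082835
x_3 = 2.850180 - (4.082835)·(2.850180 - 2.290000)/(4.082835 - (-7.460531)) = 2.652047; f(x_3) = -0.558963
x_4 = 2.652047 - (-0.558963)·(2.652047 - 2.850180)/(-0.558963 - (4.082835)) = 2.675906; f(x_4) = -0.034005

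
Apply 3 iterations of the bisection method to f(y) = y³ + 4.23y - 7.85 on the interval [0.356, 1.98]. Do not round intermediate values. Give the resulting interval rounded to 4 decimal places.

f(0.356000) = -6.299002, f(1.980000) = 8.287792 (opposite signs)
step 1: m = 1.168000, f(m) = -1.315946 < 0 → root in [1.168000, 1.980000]
step 2: m = 1.574000, f(m) = 2.707567 > 0 → root in [1.168000, 1.574000]
step 3: m = 1.371000, f(m) = 0.526318 > 0 → root in [1.168000, 1.371000]

[1.1680, 1.3710]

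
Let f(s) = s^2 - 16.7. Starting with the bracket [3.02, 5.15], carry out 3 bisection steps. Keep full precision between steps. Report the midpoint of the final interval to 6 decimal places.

4.218125

f(3.020000) = -7.579600, f(5.150000) = 9.822500 (opposite signs)
step 1: m = 4.085000, f(m) = -0.012775 < 0 → root in [4.085000, 5.150000]
step 2: m = 4.617500, f(m) = 4.621306 > 0 → root in [4.085000, 4.617500]
step 3: m = 4.351250, f(m) = 2.233377 > 0 → root in [4.085000, 4.351250]
Midpoint of [4.085000, 4.351250] = 4.218125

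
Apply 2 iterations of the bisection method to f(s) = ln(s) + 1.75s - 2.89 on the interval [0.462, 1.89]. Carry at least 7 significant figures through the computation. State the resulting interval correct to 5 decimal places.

[1.17600, 1.53300]

f(0.462000) = -2.853690, f(1.890000) = 1.054077 (opposite signs)
step 1: m = 1.176000, f(m) = -0.669881 < 0 → root in [1.176000, 1.890000]
step 2: m = 1.533000, f(m) = 0.219977 > 0 → root in [1.176000, 1.533000]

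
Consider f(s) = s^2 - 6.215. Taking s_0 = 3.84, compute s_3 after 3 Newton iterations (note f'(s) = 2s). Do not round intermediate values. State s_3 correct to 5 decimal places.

s_0 = 3.840000: f = 8.530600, f' = 7.680000 → s_1 = 3.840000 - (8.530600)/(7.680000) = 2.729245
s_1 = 2.729245: f = 1.233777, f' = 5.458490 → s_2 = 2.729245 - (1.233777)/(5.458490) = 2.503216
s_2 = 2.503216: f = 0.051089, f' = 5.006432 → s_3 = 2.503216 - (0.051089)/(5.006432) = 2.493011

2.49301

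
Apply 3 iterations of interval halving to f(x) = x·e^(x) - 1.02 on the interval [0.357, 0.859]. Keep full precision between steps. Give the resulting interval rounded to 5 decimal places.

[0.54525, 0.60800]

f(0.357000) = -0.509834, f(0.859000) = 1.007926 (opposite signs)
step 1: m = 0.608000, f(m) = 0.096747 > 0 → root in [0.357000, 0.608000]
step 2: m = 0.482500, f(m) = -0.238292 < 0 → root in [0.482500, 0.608000]
step 3: m = 0.545250, f(m) = -0.079422 < 0 → root in [0.545250, 0.608000]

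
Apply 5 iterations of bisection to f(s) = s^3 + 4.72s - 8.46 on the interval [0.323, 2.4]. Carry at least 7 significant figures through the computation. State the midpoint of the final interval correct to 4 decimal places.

1.3290

f(0.323000) = -6.901742, f(2.400000) = 16.692000 (opposite signs)
step 1: m = 1.361500, f(m) = 0.490068 > 0 → root in [0.323000, 1.361500]
step 2: m = 0.842250, f(m) = -3.887100 < 0 → root in [0.842250, 1.361500]
step 3: m = 1.101875, f(m) = -1.921332 < 0 → root in [1.101875, 1.361500]
step 4: m = 1.231688, f(m) = -0.777898 < 0 → root in [1.231688, 1.361500]
step 5: m = 1.296594, f(m) = -0.160302 < 0 → root in [1.296594, 1.361500]
Midpoint of [1.296594, 1.361500] = 1.329047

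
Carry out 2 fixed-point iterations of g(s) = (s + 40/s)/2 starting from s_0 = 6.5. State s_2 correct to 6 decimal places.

s_1 = g(6.500000) = 6.326923
s_2 = g(6.326923) = 6.324556

6.324556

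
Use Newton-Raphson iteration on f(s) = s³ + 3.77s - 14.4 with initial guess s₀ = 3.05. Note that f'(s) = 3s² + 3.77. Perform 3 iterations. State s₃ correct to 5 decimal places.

1.92610

Newton update: s ← s − f(s)/f'(s).
s_0 = 3.050000: f = 25.471125, f' = 31.677500 → s_1 = 3.050000 - (25.471125)/(31.677500) = 2.245924
s_1 = 2.245924: f = 5.395962, f' = 18.902521 → s_2 = 2.245924 - (5.395962)/(18.902521) = 1.960461
s_2 = 1.960461: f = 0.525791, f' = 15.300224 → s_3 = 1.960461 - (0.525791)/(15.300224) = 1.926096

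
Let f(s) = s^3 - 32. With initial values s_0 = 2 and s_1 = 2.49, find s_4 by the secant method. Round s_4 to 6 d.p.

3.163776

f(s_0) = -24.000000, f(s_1) = -16.561751
s_2 = 2.490000 - (-16.561751)·(2.490000 - 2.000000)/(-16.561751 - (-24.000000)) = 3.581017; f(s_2) = 13.921836
s_3 = 3.581017 - (13.921836)·(3.581017 - 2.490000)/(13.921836 - (-16.561751)) = 3.082750; f(s_3) = -2.703546
s_4 = 3.082750 - (-2.703546)·(3.082750 - 3.581017)/(-2.703546 - (13.921836)) = 3.163776; f(s_4) = -0.332243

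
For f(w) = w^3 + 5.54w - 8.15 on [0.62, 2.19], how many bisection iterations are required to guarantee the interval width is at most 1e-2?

8

Initial width b − a = 2.19 − 0.62 = 1.570000.
After n steps the width is (b−a)/2^n; need (b−a)/2^n ≤ 1e-2.
So n ≥ log₂(1.570000/1e-2) = log₂(157.0000) ≈ 7.2946.
Hence n = 8.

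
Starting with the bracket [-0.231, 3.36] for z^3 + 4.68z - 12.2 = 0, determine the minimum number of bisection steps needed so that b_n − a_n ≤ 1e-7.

Initial width b − a = 3.36 − -0.231 = 3.591000.
After n steps the width is (b−a)/2^n; need (b−a)/2^n ≤ 1e-7.
So n ≥ log₂(3.591000/1e-7) = log₂(35910000.0000) ≈ 25.0979.
Hence n = 26.

26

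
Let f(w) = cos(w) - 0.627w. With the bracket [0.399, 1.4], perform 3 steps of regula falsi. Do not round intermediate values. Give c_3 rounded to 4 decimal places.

False-position update: c = (a·f(b) − b·f(a))/(f(b) − f(a)); replace the endpoint whose sign matches f(c).
f(0.399000) = 0.671277, f(1.400000) = -0.707833
step 1: c = 0.886233, f(c) = 0.076666 > 0 → new bracket [0.886233, 1.400000]
step 2: c = 0.936442, f(c) = 0.005509 > 0 → new bracket [0.936442, 1.400000]
step 3: c = 0.940022, f(c) = 0.000377 > 0 → new bracket [0.940022, 1.400000]

0.9400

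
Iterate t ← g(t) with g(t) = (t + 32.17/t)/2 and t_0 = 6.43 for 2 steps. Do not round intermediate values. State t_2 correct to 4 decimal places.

5.6720

t_1 = g(6.430000) = 5.716555
t_2 = g(5.716555) = 5.672035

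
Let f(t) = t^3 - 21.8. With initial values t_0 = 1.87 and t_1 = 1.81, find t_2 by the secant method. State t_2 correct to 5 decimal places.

f(t_0) = -15.260797, f(t_1) = -15.870259
t_2 = 1.810000 - (-15.870259)·(1.810000 - 1.870000)/(-15.870259 - (-15.260797)) = 3.372387; f(t_2) = 16.554139

3.37239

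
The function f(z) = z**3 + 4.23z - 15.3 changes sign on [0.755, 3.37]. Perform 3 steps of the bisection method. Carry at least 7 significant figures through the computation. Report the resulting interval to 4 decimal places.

f(0.755000) = -11.675981, f(3.370000) = 37.227853 (opposite signs)
step 1: m = 2.062500, f(m) = 2.198057 > 0 → root in [0.755000, 2.062500]
step 2: m = 1.408750, f(m) = -6.545215 < 0 → root in [1.408750, 2.062500]
step 3: m = 1.735625, f(m) = -2.729920 < 0 → root in [1.735625, 2.062500]

[1.7356, 2.0625]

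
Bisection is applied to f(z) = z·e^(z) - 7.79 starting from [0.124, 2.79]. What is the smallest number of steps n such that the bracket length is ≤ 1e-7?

Initial width b − a = 2.79 − 0.124 = 2.666000.
After n steps the width is (b−a)/2^n; need (b−a)/2^n ≤ 1e-7.
So n ≥ log₂(2.666000/1e-7) = log₂(26660000.0000) ≈ 24.6682.
Hence n = 25.

25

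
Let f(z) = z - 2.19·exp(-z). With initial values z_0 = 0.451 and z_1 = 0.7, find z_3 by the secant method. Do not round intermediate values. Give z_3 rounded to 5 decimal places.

0.89391

f(z_0) = -0.944010, f(z_1) = -0.387522
z_2 = 0.700000 - (-0.387522)·(0.700000 - 0.451000)/(-0.387522 - (-0.944010)) = 0.873396; f(z_2) = -0.040997
z_3 = 0.873396 - (-0.040997)·(0.873396 - 0.700000)/(-0.040997 - (-0.387522)) = 0.893911; f(z_3) = -0.001916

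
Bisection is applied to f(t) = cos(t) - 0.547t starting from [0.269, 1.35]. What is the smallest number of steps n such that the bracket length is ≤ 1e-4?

14

Initial width b − a = 1.35 − 0.269 = 1.081000.
After n steps the width is (b−a)/2^n; need (b−a)/2^n ≤ 1e-4.
So n ≥ log₂(1.081000/1e-4) = log₂(10810.0000) ≈ 13.4001.
Hence n = 14.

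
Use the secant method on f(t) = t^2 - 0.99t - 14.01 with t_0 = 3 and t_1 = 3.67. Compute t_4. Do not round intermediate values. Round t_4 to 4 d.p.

4.2704

f(t_0) = -7.980000, f(t_1) = -4.174400
t_2 = 3.670000 - (-4.174400)·(3.670000 - 3.000000)/(-4.174400 - (-7.980000)) = 4.404930; f(t_2) = 1.032524
t_3 = 4.404930 - (1.032524)·(4.404930 - 3.670000)/(1.032524 - (-4.174400)) = 4.259194; f(t_3) = -0.085866
t_4 = 4.259194 - (-0.085866)·(4.259194 - 4.404930)/(-0.085866 - (1.032524)) = 4.270383; f(t_4) = -0.001505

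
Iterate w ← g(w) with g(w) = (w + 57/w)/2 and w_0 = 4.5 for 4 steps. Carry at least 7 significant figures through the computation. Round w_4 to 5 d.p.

w_1 = g(4.500000) = 8.583333
w_2 = g(8.583333) = 7.612055
w_3 = g(7.612055) = 7.550089
w_4 = g(7.550089) = 7.549834

7.54983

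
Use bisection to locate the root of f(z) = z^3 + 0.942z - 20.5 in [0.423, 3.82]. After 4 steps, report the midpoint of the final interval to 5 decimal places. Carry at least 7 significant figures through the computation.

f(0.423000) = -20.025847, f(3.820000) = 38.841408 (opposite signs)
step 1: m = 2.121500, f(m) = -8.953180 < 0 → root in [2.121500, 3.820000]
step 2: m = 2.970750, f(m) = 8.516372 > 0 → root in [2.121500, 2.970750]
step 3: m = 2.546125, f(m) = -1.595652 < 0 → root in [2.546125, 2.970750]
step 4: m = 2.758437, f(m) = 3.087337 > 0 → root in [2.546125, 2.758437]
Midpoint of [2.546125, 2.758437] = 2.652281

2.65228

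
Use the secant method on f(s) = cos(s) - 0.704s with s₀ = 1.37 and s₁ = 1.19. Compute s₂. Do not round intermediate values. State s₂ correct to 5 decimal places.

f(s_0) = -0.765030, f(s_1) = -0.466100
s_2 = 1.190000 - (-0.466100)·(1.190000 - 1.370000)/(-0.466100 - (-0.765030)) = 0.909339; f(s_2) = -0.025907

0.90934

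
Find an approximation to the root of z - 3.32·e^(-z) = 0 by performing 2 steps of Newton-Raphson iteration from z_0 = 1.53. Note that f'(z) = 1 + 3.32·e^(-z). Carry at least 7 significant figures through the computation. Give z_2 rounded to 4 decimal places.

Newton update: z ← z − f(z)/f'(z).
z_0 = 1.530000: f = 0.811102, f' = 1.718898 → z_1 = 1.530000 - (0.811102)/(1.718898) = 1.058127
z_1 = 1.058127: f = -0.094262, f' = 2.152390 → z_2 = 1.058127 - (-0.094262)/(2.152390) = 1.101921

1.1019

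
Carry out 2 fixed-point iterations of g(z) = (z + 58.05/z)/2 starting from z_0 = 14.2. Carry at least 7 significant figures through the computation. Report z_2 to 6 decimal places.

7.746215

z_1 = g(14.200000) = 9.144014
z_2 = g(9.144014) = 7.746215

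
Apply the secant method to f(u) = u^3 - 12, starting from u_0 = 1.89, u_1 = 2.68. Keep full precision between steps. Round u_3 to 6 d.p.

f(u_0) = -5.248731, f(u_1) = 7.248832
u_2 = 2.680000 - (7.248832)·(2.680000 - 1.890000)/(7.248832 - (-5.248731)) = 2.221784; f(u_2) = -1.032547
u_3 = 2.221784 - (-1.032547)·(2.221784 - 2.680000)/(-1.032547 - (7.248832)) = 2.278916; f(u_3) = -0.164543

2.278916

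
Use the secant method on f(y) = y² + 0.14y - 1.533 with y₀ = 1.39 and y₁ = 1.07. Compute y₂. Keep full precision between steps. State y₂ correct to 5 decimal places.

f(y_0) = 0.593700, f(y_1) = -0.238300
y_2 = 1.070000 - (-0.238300)·(1.070000 - 1.390000)/(-0.238300 - (0.593700)) = 1.161654; f(y_2) = -0.020929

1.16165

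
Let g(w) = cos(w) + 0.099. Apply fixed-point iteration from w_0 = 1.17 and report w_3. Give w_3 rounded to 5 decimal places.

0.65458

w_1 = g(1.170000) = 0.489152
w_2 = g(0.489152) = 0.981732
w_3 = g(0.981732) = 0.654583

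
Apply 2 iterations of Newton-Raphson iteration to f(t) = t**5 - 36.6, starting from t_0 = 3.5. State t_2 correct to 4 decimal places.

2.3902

f'(t) = 5t**4
t_0 = 3.500000: f = 488.618750, f' = 750.312500 → t_1 = 3.500000 - (488.618750)/(750.312500) = 2.848780
t_1 = 2.848780: f = 151.026558, f' = 329.310405 → t_2 = 2.848780 - (151.026558)/(329.310405) = 2.390165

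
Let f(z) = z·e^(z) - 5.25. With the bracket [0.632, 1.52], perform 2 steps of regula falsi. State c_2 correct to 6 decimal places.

1.343531

f(0.632000) = -4.060974, f(1.520000) = 1.699782
step 1: c = 1.257985, f(c) = -0.824003 < 0 → new bracket [1.257985, 1.520000]
step 2: c = 1.343531, f(c) = -0.100844 < 0 → new bracket [1.343531, 1.520000]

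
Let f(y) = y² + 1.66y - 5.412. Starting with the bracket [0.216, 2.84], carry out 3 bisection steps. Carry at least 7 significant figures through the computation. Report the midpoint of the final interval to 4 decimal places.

1.6920

f(0.216000) = -5.006784, f(2.840000) = 7.368000 (opposite signs)
step 1: m = 1.528000, f(m) = -0.540736 < 0 → root in [1.528000, 2.840000]
step 2: m = 2.184000, f(m) = 2.983296 > 0 → root in [1.528000, 2.184000]
step 3: m = 1.856000, f(m) = 1.113696 > 0 → root in [1.528000, 1.856000]
Midpoint of [1.528000, 1.856000] = 1.692000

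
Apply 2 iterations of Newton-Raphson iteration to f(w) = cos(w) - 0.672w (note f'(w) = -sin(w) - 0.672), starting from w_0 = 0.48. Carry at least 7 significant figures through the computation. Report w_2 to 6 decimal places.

w_0 = 0.480000: f = 0.564435, f' = -1.133779 → w_1 = 0.480000 - (0.564435)/(-1.133779) = 0.977835
w_1 = 0.977835: f = -0.098286, f' = -1.501289 → w_2 = 0.977835 - (-0.098286)/(-1.501289) = 0.912367

0.912367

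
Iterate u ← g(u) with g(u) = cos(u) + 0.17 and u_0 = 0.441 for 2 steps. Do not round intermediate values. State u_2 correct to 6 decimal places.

u_1 = g(0.441000) = 1.074325
u_2 = g(1.074325) = 0.646326

0.646326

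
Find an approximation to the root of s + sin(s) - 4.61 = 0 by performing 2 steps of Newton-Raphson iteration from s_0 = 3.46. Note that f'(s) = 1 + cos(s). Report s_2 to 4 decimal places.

s_0 = 3.460000: f = -1.463054, f' = 0.050265 → s_1 = 3.460000 - (-1.463054)/(0.050265) = 32.566942
s_1 = 32.566942: f = 28.870121, f' = 1.407560 → s_2 = 32.566942 - (28.870121)/(1.407560) = 12.056186

12.0562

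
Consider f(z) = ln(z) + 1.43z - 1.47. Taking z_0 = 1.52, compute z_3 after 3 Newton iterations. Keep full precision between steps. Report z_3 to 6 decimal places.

Newton update: z ← z − f(z)/f'(z).
f'(z) = 1/z + 1.43
z_0 = 1.520000: f = 1.122310, f' = 2.087895 → z_1 = 1.520000 - (1.122310)/(2.087895) = 0.982468
z_1 = 0.982468: f = -0.082758, f' = 2.447845 → z_2 = 0.982468 - (-0.082758)/(2.447845) = 1.016277
z_2 = 1.016277: f = -0.000579, f' = 2.413984 → z_3 = 1.016277 - (-0.000579)/(2.413984) = 1.016516

1.016516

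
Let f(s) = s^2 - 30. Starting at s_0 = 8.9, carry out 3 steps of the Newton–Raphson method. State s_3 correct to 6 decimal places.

5.477339

f'(s) = 2s
s_0 = 8.900000: f = 49.210000, f' = 17.800000 → s_1 = 8.900000 - (49.210000)/(17.800000) = 6.135393
s_1 = 6.135393: f = 7.643050, f' = 12.270787 → s_2 = 6.135393 - (7.643050)/(12.270787) = 5.512528
s_2 = 5.512528: f = 0.387962, f' = 11.025055 → s_3 = 5.512528 - (0.387962)/(11.025055) = 5.477339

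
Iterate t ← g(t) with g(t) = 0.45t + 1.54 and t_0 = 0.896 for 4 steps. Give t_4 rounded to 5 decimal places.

t_1 = g(0.896000) = 1.943200
t_2 = g(1.943200) = 2.414440
t_3 = g(2.414440) = 2.626498
t_4 = g(2.626498) = 2.721924

2.72192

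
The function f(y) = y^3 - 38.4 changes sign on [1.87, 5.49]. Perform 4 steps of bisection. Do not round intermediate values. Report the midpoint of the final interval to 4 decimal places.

3.3406

f(1.870000) = -31.860797, f(5.490000) = 127.069149 (opposite signs)
step 1: m = 3.680000, f(m) = 11.436032 > 0 → root in [1.870000, 3.680000]
step 2: m = 2.775000, f(m) = -17.030766 < 0 → root in [2.775000, 3.680000]
step 3: m = 3.227500, f(m) = -4.779919 < 0 → root in [3.227500, 3.680000]
step 4: m = 3.453750, f(m) = 2.797674 > 0 → root in [3.227500, 3.453750]
Midpoint of [3.227500, 3.453750] = 3.340625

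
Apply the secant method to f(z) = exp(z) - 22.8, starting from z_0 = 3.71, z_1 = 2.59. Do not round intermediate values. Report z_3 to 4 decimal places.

f(z_0) = 18.053807, f(z_1) = -9.470228
z_2 = 2.590000 - (-9.470228)·(2.590000 - 3.710000)/(-9.470228 - (18.053807)) = 2.975360; f(z_2) = -3.203328
z_3 = 2.975360 - (-3.203328)·(2.975360 - 2.590000)/(-3.203328 - (-9.470228)) = 3.172337; f(z_3) = 1.063176

3.1723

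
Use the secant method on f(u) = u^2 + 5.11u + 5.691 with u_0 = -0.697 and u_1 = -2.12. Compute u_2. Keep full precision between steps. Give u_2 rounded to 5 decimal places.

-1.83749

f(u_0) = 2.615139, f(u_1) = -0.647800
u_2 = -2.120000 - (-0.647800)·(-2.120000 - -0.697000)/(-0.647800 - (2.615139)) = -1.837488; f(u_2) = -0.322202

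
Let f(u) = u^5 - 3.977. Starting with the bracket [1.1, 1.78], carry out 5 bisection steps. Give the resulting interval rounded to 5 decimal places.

f(1.100000) = -2.366490, f(1.780000) = 13.891990 (opposite signs)
step 1: m = 1.440000, f(m) = 2.214736 > 0 → root in [1.100000, 1.440000]
step 2: m = 1.270000, f(m) = -0.673163 < 0 → root in [1.270000, 1.440000]
step 3: m = 1.355000, f(m) = 0.590688 > 0 → root in [1.270000, 1.355000]
step 4: m = 1.312500, f(m) = -0.082098 < 0 → root in [1.312500, 1.355000]
step 5: m = 1.333750, f(m) = 0.243580 > 0 → root in [1.312500, 1.333750]

[1.31250, 1.33375]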